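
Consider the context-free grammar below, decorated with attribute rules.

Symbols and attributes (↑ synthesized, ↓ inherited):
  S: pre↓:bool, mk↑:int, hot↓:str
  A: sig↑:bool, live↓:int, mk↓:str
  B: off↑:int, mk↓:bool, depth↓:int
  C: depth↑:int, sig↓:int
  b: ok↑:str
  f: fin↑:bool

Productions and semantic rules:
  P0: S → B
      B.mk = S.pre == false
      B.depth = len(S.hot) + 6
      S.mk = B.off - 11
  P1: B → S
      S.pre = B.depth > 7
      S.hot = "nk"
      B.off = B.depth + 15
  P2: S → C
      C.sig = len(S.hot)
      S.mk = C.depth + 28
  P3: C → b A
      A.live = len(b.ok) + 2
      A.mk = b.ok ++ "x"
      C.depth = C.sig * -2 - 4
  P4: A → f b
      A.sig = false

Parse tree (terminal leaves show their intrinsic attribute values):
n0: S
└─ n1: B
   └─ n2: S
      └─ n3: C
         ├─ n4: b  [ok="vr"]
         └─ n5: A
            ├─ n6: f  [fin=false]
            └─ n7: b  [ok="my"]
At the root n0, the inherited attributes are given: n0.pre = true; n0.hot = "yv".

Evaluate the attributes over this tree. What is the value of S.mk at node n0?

1. n0.pre = true  [given at root]
2. n0.hot = "yv"  [given at root]
3. n1.mk = false  [S.pre == false]
4. n1.depth = 8  [len(S.hot) + 6]
5. n2.pre = true  [B.depth > 7]
6. n2.hot = "nk"  ["nk"]
7. n3.sig = 2  [len(S.hot)]
8. n4.ok = "vr"  [terminal]
9. n5.live = 4  [len(b.ok) + 2]
10. n5.mk = "vrx"  [b.ok ++ "x"]
11. n6.fin = false  [terminal]
12. n7.ok = "my"  [terminal]
13. n5.sig = false  [false]
14. n3.depth = -8  [C.sig * -2 - 4]
15. n2.mk = 20  [C.depth + 28]
16. n1.off = 23  [B.depth + 15]
17. n0.mk = 12  [B.off - 11]

12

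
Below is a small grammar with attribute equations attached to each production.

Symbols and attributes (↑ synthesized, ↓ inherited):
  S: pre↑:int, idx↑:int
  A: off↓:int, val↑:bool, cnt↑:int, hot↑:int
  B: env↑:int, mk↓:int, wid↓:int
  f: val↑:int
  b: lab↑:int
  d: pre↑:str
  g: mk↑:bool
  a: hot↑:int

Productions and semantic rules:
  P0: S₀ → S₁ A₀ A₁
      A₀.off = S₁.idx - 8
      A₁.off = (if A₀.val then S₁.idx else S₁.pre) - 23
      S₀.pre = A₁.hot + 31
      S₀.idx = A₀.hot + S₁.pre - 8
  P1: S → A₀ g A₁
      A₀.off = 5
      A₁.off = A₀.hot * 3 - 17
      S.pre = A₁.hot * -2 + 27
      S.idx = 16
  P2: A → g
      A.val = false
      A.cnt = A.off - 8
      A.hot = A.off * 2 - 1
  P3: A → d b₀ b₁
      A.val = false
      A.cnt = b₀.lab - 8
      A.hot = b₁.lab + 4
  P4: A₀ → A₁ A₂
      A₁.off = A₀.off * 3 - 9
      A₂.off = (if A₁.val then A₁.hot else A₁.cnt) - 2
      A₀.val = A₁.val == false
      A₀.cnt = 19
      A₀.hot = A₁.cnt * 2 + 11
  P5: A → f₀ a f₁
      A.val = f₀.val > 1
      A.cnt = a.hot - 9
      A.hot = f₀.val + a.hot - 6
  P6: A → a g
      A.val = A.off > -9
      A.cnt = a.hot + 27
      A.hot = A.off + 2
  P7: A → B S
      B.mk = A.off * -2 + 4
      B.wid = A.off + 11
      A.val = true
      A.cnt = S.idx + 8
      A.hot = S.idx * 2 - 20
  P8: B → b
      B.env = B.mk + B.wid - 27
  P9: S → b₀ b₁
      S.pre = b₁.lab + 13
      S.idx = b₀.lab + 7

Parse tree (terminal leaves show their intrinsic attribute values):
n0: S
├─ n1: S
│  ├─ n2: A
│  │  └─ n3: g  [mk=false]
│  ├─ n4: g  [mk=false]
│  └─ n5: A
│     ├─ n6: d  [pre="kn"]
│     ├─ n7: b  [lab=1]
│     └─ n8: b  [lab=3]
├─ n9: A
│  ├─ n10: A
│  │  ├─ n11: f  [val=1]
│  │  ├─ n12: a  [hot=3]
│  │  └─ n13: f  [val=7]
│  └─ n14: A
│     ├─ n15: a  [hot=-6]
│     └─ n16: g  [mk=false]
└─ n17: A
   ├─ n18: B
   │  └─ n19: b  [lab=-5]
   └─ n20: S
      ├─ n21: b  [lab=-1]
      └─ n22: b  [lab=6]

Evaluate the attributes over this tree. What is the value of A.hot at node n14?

-6

1. n2.off = 5  [5]
2. n3.mk = false  [terminal]
3. n2.val = false  [false]
4. n2.cnt = -3  [A.off - 8]
5. n2.hot = 9  [A.off * 2 - 1]
6. n4.mk = false  [terminal]
7. n5.off = 10  [A₀.hot * 3 - 17]
8. n6.pre = "kn"  [terminal]
9. n7.lab = 1  [terminal]
10. n8.lab = 3  [terminal]
11. n5.val = false  [false]
12. n5.cnt = -7  [b₀.lab - 8]
13. n5.hot = 7  [b₁.lab + 4]
14. n1.pre = 13  [A₁.hot * -2 + 27]
15. n1.idx = 16  [16]
16. n9.off = 8  [S₁.idx - 8]
17. n10.off = 15  [A₀.off * 3 - 9]
18. n11.val = 1  [terminal]
19. n12.hot = 3  [terminal]
20. n13.val = 7  [terminal]
21. n10.val = false  [f₀.val > 1]
22. n10.cnt = -6  [a.hot - 9]
23. n10.hot = -2  [f₀.val + a.hot - 6]
24. n14.off = -8  [(if A₁.val then A₁.hot else A₁.cnt) - 2]
25. n15.hot = -6  [terminal]
26. n16.mk = false  [terminal]
27. n14.val = true  [A.off > -9]
28. n14.cnt = 21  [a.hot + 27]
29. n14.hot = -6  [A.off + 2]
30. n9.val = true  [A₁.val == false]
31. n9.cnt = 19  [19]
32. n9.hot = -1  [A₁.cnt * 2 + 11]
33. n17.off = -7  [(if A₀.val then S₁.idx else S₁.pre) - 23]
34. n18.mk = 18  [A.off * -2 + 4]
35. n18.wid = 4  [A.off + 11]
36. n19.lab = -5  [terminal]
37. n18.env = -5  [B.mk + B.wid - 27]
38. n21.lab = -1  [terminal]
39. n22.lab = 6  [terminal]
40. n20.pre = 19  [b₁.lab + 13]
41. n20.idx = 6  [b₀.lab + 7]
42. n17.val = true  [true]
43. n17.cnt = 14  [S.idx + 8]
44. n17.hot = -8  [S.idx * 2 - 20]
45. n0.pre = 23  [A₁.hot + 31]
46. n0.idx = 4  [A₀.hot + S₁.pre - 8]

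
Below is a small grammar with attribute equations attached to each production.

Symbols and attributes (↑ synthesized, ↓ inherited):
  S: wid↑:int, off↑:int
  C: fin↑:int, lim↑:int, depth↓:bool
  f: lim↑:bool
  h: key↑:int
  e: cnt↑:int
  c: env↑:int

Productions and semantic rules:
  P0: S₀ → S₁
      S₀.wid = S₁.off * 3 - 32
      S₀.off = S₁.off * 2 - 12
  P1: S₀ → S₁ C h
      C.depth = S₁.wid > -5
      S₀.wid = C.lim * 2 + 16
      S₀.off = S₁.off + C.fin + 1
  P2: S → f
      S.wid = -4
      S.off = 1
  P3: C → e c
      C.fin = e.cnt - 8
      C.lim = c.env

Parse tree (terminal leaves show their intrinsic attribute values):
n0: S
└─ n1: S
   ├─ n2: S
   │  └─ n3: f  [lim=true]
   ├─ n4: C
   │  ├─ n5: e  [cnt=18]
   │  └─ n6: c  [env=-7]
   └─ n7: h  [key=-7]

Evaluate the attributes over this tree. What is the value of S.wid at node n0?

4

1. n3.lim = true  [terminal]
2. n2.wid = -4  [-4]
3. n2.off = 1  [1]
4. n4.depth = true  [S₁.wid > -5]
5. n5.cnt = 18  [terminal]
6. n6.env = -7  [terminal]
7. n4.fin = 10  [e.cnt - 8]
8. n4.lim = -7  [c.env]
9. n7.key = -7  [terminal]
10. n1.wid = 2  [C.lim * 2 + 16]
11. n1.off = 12  [S₁.off + C.fin + 1]
12. n0.wid = 4  [S₁.off * 3 - 32]
13. n0.off = 12  [S₁.off * 2 - 12]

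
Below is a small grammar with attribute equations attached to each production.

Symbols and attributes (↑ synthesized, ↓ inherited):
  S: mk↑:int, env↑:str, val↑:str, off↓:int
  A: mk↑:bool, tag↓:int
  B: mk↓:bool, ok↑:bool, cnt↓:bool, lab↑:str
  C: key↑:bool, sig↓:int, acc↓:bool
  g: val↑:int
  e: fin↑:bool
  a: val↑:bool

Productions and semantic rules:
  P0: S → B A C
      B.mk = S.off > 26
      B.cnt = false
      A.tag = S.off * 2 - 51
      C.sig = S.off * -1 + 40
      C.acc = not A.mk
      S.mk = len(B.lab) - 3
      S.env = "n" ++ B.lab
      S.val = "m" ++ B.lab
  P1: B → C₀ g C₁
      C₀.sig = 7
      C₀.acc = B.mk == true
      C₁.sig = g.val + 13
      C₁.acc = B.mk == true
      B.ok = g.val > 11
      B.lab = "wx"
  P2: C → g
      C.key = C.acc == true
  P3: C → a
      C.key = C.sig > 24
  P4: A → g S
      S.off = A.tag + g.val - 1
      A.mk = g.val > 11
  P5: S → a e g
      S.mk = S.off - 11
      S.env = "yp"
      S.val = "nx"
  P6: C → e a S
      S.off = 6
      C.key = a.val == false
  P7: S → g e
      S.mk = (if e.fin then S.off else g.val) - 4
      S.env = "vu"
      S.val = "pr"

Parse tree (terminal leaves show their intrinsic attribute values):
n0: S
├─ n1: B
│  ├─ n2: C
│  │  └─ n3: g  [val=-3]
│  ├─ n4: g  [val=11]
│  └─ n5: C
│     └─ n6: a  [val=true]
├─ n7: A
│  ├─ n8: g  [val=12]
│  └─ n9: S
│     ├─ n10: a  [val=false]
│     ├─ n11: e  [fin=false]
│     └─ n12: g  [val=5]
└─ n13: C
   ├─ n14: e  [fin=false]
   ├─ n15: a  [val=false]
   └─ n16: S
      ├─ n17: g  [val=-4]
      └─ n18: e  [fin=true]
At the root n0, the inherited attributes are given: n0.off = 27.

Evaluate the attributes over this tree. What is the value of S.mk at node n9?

1. n0.off = 27  [given at root]
2. n1.mk = true  [S.off > 26]
3. n1.cnt = false  [false]
4. n2.sig = 7  [7]
5. n2.acc = true  [B.mk == true]
6. n3.val = -3  [terminal]
7. n2.key = true  [C.acc == true]
8. n4.val = 11  [terminal]
9. n5.sig = 24  [g.val + 13]
10. n5.acc = true  [B.mk == true]
11. n6.val = true  [terminal]
12. n5.key = false  [C.sig > 24]
13. n1.ok = false  [g.val > 11]
14. n1.lab = "wx"  ["wx"]
15. n7.tag = 3  [S.off * 2 - 51]
16. n8.val = 12  [terminal]
17. n9.off = 14  [A.tag + g.val - 1]
18. n10.val = false  [terminal]
19. n11.fin = false  [terminal]
20. n12.val = 5  [terminal]
21. n9.mk = 3  [S.off - 11]
22. n9.env = "yp"  ["yp"]
23. n9.val = "nx"  ["nx"]
24. n7.mk = true  [g.val > 11]
25. n13.sig = 13  [S.off * -1 + 40]
26. n13.acc = false  [not A.mk]
27. n14.fin = false  [terminal]
28. n15.val = false  [terminal]
29. n16.off = 6  [6]
30. n17.val = -4  [terminal]
31. n18.fin = true  [terminal]
32. n16.mk = 2  [(if e.fin then S.off else g.val) - 4]
33. n16.env = "vu"  ["vu"]
34. n16.val = "pr"  ["pr"]
35. n13.key = true  [a.val == false]
36. n0.mk = -1  [len(B.lab) - 3]
37. n0.env = "nwx"  ["n" ++ B.lab]
38. n0.val = "mwx"  ["m" ++ B.lab]

3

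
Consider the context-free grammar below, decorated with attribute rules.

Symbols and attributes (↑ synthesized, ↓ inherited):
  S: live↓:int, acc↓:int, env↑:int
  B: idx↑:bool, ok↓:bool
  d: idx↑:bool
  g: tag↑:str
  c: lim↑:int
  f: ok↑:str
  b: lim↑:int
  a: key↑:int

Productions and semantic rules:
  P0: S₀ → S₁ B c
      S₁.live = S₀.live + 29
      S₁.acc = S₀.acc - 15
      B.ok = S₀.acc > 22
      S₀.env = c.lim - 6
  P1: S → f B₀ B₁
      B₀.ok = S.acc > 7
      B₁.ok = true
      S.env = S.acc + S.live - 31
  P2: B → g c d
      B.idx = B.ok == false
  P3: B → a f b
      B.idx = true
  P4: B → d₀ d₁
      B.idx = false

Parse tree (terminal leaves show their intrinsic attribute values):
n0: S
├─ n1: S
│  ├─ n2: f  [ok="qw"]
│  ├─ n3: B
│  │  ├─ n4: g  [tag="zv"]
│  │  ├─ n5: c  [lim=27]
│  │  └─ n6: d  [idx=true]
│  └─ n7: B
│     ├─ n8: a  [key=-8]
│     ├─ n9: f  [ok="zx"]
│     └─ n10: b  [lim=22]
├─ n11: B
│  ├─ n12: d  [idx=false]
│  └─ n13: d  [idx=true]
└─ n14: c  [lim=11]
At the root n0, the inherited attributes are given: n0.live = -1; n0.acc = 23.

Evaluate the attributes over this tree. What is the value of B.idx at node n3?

1. n0.live = -1  [given at root]
2. n0.acc = 23  [given at root]
3. n1.live = 28  [S₀.live + 29]
4. n1.acc = 8  [S₀.acc - 15]
5. n2.ok = "qw"  [terminal]
6. n3.ok = true  [S.acc > 7]
7. n4.tag = "zv"  [terminal]
8. n5.lim = 27  [terminal]
9. n6.idx = true  [terminal]
10. n3.idx = false  [B.ok == false]
11. n7.ok = true  [true]
12. n8.key = -8  [terminal]
13. n9.ok = "zx"  [terminal]
14. n10.lim = 22  [terminal]
15. n7.idx = true  [true]
16. n1.env = 5  [S.acc + S.live - 31]
17. n11.ok = true  [S₀.acc > 22]
18. n12.idx = false  [terminal]
19. n13.idx = true  [terminal]
20. n11.idx = false  [false]
21. n14.lim = 11  [terminal]
22. n0.env = 5  [c.lim - 6]

false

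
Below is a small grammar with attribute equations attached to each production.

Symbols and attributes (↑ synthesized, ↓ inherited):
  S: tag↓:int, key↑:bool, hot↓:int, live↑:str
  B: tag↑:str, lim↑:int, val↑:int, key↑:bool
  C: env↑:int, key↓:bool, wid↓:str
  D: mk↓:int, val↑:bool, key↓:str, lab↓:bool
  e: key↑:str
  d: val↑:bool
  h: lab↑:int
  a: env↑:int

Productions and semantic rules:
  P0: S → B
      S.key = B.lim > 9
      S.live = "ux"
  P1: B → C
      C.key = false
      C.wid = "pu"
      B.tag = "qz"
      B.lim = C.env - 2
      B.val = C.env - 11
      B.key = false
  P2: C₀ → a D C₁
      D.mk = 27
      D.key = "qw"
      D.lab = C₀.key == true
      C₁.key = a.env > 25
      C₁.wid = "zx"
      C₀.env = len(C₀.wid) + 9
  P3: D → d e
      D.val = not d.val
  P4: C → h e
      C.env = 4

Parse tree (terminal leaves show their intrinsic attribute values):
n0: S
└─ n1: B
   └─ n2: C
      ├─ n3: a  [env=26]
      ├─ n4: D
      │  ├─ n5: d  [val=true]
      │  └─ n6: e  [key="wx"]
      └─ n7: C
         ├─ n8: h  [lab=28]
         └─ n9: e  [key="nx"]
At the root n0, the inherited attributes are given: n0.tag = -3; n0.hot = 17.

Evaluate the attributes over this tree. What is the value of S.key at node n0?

false

1. n0.tag = -3  [given at root]
2. n0.hot = 17  [given at root]
3. n2.key = false  [false]
4. n2.wid = "pu"  ["pu"]
5. n3.env = 26  [terminal]
6. n4.mk = 27  [27]
7. n4.key = "qw"  ["qw"]
8. n4.lab = false  [C₀.key == true]
9. n5.val = true  [terminal]
10. n6.key = "wx"  [terminal]
11. n4.val = false  [not d.val]
12. n7.key = true  [a.env > 25]
13. n7.wid = "zx"  ["zx"]
14. n8.lab = 28  [terminal]
15. n9.key = "nx"  [terminal]
16. n7.env = 4  [4]
17. n2.env = 11  [len(C₀.wid) + 9]
18. n1.tag = "qz"  ["qz"]
19. n1.lim = 9  [C.env - 2]
20. n1.val = 0  [C.env - 11]
21. n1.key = false  [false]
22. n0.key = false  [B.lim > 9]
23. n0.live = "ux"  ["ux"]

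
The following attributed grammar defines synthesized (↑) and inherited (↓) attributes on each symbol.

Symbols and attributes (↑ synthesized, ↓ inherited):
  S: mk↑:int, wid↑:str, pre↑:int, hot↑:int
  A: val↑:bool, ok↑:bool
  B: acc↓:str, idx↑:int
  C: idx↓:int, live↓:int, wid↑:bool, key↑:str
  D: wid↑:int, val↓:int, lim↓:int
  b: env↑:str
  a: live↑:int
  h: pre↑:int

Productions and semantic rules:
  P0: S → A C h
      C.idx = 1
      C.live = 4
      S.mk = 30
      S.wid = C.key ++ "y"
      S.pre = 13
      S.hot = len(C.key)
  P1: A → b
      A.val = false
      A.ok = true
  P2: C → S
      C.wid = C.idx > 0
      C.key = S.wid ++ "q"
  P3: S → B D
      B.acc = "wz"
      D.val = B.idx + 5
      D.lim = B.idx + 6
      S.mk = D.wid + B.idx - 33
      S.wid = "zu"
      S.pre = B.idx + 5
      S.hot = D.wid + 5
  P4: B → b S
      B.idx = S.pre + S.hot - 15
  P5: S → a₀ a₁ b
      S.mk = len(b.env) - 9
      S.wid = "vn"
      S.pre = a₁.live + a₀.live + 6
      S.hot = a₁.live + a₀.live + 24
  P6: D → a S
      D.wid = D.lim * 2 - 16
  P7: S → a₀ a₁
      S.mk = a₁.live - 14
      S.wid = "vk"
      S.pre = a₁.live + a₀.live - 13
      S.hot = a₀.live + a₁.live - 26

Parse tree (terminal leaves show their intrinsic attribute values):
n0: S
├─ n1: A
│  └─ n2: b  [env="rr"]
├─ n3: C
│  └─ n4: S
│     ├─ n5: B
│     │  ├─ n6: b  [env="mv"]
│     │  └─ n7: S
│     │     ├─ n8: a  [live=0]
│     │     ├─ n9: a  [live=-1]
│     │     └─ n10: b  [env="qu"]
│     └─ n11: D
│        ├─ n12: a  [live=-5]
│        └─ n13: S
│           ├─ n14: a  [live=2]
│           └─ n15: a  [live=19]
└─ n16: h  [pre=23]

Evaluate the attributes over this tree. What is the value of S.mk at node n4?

2

1. n2.env = "rr"  [terminal]
2. n1.val = false  [false]
3. n1.ok = true  [true]
4. n3.idx = 1  [1]
5. n3.live = 4  [4]
6. n5.acc = "wz"  ["wz"]
7. n6.env = "mv"  [terminal]
8. n8.live = 0  [terminal]
9. n9.live = -1  [terminal]
10. n10.env = "qu"  [terminal]
11. n7.mk = -7  [len(b.env) - 9]
12. n7.wid = "vn"  ["vn"]
13. n7.pre = 5  [a₁.live + a₀.live + 6]
14. n7.hot = 23  [a₁.live + a₀.live + 24]
15. n5.idx = 13  [S.pre + S.hot - 15]
16. n11.val = 18  [B.idx + 5]
17. n11.lim = 19  [B.idx + 6]
18. n12.live = -5  [terminal]
19. n14.live = 2  [terminal]
20. n15.live = 19  [terminal]
21. n13.mk = 5  [a₁.live - 14]
22. n13.wid = "vk"  ["vk"]
23. n13.pre = 8  [a₁.live + a₀.live - 13]
24. n13.hot = -5  [a₀.live + a₁.live - 26]
25. n11.wid = 22  [D.lim * 2 - 16]
26. n4.mk = 2  [D.wid + B.idx - 33]
27. n4.wid = "zu"  ["zu"]
28. n4.pre = 18  [B.idx + 5]
29. n4.hot = 27  [D.wid + 5]
30. n3.wid = true  [C.idx > 0]
31. n3.key = "zuq"  [S.wid ++ "q"]
32. n16.pre = 23  [terminal]
33. n0.mk = 30  [30]
34. n0.wid = "zuqy"  [C.key ++ "y"]
35. n0.pre = 13  [13]
36. n0.hot = 3  [len(C.key)]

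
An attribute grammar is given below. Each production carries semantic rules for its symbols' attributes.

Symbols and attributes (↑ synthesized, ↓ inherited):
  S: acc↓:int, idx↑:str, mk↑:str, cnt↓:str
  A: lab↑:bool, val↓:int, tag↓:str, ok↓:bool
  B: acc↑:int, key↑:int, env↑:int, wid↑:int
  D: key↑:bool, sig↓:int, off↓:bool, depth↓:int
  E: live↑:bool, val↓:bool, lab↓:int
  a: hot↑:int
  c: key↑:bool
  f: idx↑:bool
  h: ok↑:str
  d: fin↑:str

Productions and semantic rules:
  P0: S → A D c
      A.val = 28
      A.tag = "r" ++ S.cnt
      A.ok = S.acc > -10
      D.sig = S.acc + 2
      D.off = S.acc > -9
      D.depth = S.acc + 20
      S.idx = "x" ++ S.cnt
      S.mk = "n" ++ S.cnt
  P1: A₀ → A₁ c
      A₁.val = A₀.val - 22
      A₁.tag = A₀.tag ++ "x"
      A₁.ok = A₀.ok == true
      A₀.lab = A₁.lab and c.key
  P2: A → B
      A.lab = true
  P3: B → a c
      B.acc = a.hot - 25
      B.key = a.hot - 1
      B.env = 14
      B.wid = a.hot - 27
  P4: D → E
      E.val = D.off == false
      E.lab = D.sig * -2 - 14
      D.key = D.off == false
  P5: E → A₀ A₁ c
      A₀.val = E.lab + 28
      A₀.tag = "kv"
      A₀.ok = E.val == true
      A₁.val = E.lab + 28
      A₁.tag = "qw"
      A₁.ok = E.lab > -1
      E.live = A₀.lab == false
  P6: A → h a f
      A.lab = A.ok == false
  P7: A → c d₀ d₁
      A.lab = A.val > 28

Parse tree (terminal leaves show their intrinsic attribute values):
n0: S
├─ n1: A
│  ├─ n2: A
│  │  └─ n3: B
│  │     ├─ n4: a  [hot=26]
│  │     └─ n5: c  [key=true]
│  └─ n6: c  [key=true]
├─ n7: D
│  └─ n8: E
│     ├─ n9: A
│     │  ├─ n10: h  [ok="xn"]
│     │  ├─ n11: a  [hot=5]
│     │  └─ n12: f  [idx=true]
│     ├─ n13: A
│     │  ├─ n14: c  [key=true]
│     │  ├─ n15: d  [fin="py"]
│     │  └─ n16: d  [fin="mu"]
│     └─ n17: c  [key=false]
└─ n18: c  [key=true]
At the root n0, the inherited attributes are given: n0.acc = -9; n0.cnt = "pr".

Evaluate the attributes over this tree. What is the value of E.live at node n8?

true

1. n0.acc = -9  [given at root]
2. n0.cnt = "pr"  [given at root]
3. n1.val = 28  [28]
4. n1.tag = "rpr"  ["r" ++ S.cnt]
5. n1.ok = true  [S.acc > -10]
6. n2.val = 6  [A₀.val - 22]
7. n2.tag = "rprx"  [A₀.tag ++ "x"]
8. n2.ok = true  [A₀.ok == true]
9. n4.hot = 26  [terminal]
10. n5.key = true  [terminal]
11. n3.acc = 1  [a.hot - 25]
12. n3.key = 25  [a.hot - 1]
13. n3.env = 14  [14]
14. n3.wid = -1  [a.hot - 27]
15. n2.lab = true  [true]
16. n6.key = true  [terminal]
17. n1.lab = true  [A₁.lab and c.key]
18. n7.sig = -7  [S.acc + 2]
19. n7.off = false  [S.acc > -9]
20. n7.depth = 11  [S.acc + 20]
21. n8.val = true  [D.off == false]
22. n8.lab = 0  [D.sig * -2 - 14]
23. n9.val = 28  [E.lab + 28]
24. n9.tag = "kv"  ["kv"]
25. n9.ok = true  [E.val == true]
26. n10.ok = "xn"  [terminal]
27. n11.hot = 5  [terminal]
28. n12.idx = true  [terminal]
29. n9.lab = false  [A.ok == false]
30. n13.val = 28  [E.lab + 28]
31. n13.tag = "qw"  ["qw"]
32. n13.ok = true  [E.lab > -1]
33. n14.key = true  [terminal]
34. n15.fin = "py"  [terminal]
35. n16.fin = "mu"  [terminal]
36. n13.lab = false  [A.val > 28]
37. n17.key = false  [terminal]
38. n8.live = true  [A₀.lab == false]
39. n7.key = true  [D.off == false]
40. n18.key = true  [terminal]
41. n0.idx = "xpr"  ["x" ++ S.cnt]
42. n0.mk = "npr"  ["n" ++ S.cnt]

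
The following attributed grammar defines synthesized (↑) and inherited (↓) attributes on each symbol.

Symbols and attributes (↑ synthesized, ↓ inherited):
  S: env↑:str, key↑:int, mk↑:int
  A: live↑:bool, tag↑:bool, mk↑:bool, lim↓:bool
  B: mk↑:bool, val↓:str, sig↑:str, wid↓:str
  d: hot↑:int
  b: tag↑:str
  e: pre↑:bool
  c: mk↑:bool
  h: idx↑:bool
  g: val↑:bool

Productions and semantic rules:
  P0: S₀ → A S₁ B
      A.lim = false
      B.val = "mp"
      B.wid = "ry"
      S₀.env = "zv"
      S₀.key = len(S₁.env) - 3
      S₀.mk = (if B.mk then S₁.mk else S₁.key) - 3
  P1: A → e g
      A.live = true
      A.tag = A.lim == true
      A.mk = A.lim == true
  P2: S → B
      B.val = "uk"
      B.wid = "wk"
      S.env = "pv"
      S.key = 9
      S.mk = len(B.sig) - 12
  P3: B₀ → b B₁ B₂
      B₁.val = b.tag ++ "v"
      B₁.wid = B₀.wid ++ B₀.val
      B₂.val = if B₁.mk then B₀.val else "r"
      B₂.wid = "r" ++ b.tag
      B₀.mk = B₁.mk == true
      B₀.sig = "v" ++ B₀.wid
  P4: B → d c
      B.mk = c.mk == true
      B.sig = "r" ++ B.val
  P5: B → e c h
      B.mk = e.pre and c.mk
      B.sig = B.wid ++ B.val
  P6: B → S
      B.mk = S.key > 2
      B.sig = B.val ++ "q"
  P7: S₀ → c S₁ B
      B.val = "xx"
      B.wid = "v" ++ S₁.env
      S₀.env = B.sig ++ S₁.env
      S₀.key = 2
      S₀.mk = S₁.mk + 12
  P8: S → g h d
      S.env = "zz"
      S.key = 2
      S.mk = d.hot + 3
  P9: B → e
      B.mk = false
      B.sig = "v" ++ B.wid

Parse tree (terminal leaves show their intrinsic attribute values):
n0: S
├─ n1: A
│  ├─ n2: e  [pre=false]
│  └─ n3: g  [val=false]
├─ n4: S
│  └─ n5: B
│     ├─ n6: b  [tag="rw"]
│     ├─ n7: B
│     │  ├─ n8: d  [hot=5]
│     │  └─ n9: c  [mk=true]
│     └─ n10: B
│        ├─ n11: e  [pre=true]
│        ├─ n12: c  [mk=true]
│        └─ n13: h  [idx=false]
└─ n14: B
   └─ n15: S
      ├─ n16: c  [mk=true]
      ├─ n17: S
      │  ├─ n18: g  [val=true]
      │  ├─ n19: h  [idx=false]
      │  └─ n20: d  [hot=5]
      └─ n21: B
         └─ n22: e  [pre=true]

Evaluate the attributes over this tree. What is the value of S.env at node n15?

1. n1.lim = false  [false]
2. n2.pre = false  [terminal]
3. n3.val = false  [terminal]
4. n1.live = true  [true]
5. n1.tag = false  [A.lim == true]
6. n1.mk = false  [A.lim == true]
7. n5.val = "uk"  ["uk"]
8. n5.wid = "wk"  ["wk"]
9. n6.tag = "rw"  [terminal]
10. n7.val = "rwv"  [b.tag ++ "v"]
11. n7.wid = "wkuk"  [B₀.wid ++ B₀.val]
12. n8.hot = 5  [terminal]
13. n9.mk = true  [terminal]
14. n7.mk = true  [c.mk == true]
15. n7.sig = "rrwv"  ["r" ++ B.val]
16. n10.val = "uk"  [if B₁.mk then B₀.val else "r"]
17. n10.wid = "rrw"  ["r" ++ b.tag]
18. n11.pre = true  [terminal]
19. n12.mk = true  [terminal]
20. n13.idx = false  [terminal]
21. n10.mk = true  [e.pre and c.mk]
22. n10.sig = "rrwuk"  [B.wid ++ B.val]
23. n5.mk = true  [B₁.mk == true]
24. n5.sig = "vwk"  ["v" ++ B₀.wid]
25. n4.env = "pv"  ["pv"]
26. n4.key = 9  [9]
27. n4.mk = -9  [len(B.sig) - 12]
28. n14.val = "mp"  ["mp"]
29. n14.wid = "ry"  ["ry"]
30. n16.mk = true  [terminal]
31. n18.val = true  [terminal]
32. n19.idx = false  [terminal]
33. n20.hot = 5  [terminal]
34. n17.env = "zz"  ["zz"]
35. n17.key = 2  [2]
36. n17.mk = 8  [d.hot + 3]
37. n21.val = "xx"  ["xx"]
38. n21.wid = "vzz"  ["v" ++ S₁.env]
39. n22.pre = true  [terminal]
40. n21.mk = false  [false]
41. n21.sig = "vvzz"  ["v" ++ B.wid]
42. n15.env = "vvzzzz"  [B.sig ++ S₁.env]
43. n15.key = 2  [2]
44. n15.mk = 20  [S₁.mk + 12]
45. n14.mk = false  [S.key > 2]
46. n14.sig = "mpq"  [B.val ++ "q"]
47. n0.env = "zv"  ["zv"]
48. n0.key = -1  [len(S₁.env) - 3]
49. n0.mk = 6  [(if B.mk then S₁.mk else S₁.key) - 3]

"vvzzzz"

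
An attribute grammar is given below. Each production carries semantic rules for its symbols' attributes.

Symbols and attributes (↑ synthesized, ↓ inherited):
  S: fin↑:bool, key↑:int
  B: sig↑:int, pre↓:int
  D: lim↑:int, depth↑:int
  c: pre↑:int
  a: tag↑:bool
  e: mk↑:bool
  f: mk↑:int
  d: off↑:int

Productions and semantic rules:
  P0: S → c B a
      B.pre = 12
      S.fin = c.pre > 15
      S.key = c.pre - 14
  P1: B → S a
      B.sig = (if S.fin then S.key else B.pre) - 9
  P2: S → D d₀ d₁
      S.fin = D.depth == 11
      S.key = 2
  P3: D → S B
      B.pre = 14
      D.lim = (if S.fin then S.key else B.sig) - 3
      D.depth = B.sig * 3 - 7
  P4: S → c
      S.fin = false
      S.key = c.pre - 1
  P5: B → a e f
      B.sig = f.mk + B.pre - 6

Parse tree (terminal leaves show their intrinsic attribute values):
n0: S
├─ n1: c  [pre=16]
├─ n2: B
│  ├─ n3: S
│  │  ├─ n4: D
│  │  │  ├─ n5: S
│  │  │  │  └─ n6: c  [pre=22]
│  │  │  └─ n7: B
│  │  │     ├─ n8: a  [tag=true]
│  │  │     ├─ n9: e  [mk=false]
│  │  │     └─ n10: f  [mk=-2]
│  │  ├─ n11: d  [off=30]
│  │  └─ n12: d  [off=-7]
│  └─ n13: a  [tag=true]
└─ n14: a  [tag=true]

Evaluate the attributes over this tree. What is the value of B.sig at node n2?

1. n1.pre = 16  [terminal]
2. n2.pre = 12  [12]
3. n6.pre = 22  [terminal]
4. n5.fin = false  [false]
5. n5.key = 21  [c.pre - 1]
6. n7.pre = 14  [14]
7. n8.tag = true  [terminal]
8. n9.mk = false  [terminal]
9. n10.mk = -2  [terminal]
10. n7.sig = 6  [f.mk + B.pre - 6]
11. n4.lim = 3  [(if S.fin then S.key else B.sig) - 3]
12. n4.depth = 11  [B.sig * 3 - 7]
13. n11.off = 30  [terminal]
14. n12.off = -7  [terminal]
15. n3.fin = true  [D.depth == 11]
16. n3.key = 2  [2]
17. n13.tag = true  [terminal]
18. n2.sig = -7  [(if S.fin then S.key else B.pre) - 9]
19. n14.tag = true  [terminal]
20. n0.fin = true  [c.pre > 15]
21. n0.key = 2  [c.pre - 14]

-7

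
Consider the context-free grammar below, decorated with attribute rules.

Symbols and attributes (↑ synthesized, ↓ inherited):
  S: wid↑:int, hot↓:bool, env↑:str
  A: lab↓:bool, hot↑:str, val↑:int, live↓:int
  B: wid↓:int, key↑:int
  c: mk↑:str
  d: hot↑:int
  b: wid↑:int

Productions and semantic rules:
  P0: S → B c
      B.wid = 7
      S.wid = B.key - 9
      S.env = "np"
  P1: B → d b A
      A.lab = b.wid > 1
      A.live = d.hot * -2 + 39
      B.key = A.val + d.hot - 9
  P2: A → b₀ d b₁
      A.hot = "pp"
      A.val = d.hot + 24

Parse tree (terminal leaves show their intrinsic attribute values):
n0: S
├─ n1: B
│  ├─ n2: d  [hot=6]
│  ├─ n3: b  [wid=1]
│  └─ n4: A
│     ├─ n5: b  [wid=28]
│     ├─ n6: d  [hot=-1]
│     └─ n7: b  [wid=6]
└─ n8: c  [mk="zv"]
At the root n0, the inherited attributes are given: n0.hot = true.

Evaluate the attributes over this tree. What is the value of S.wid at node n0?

11

1. n0.hot = true  [given at root]
2. n1.wid = 7  [7]
3. n2.hot = 6  [terminal]
4. n3.wid = 1  [terminal]
5. n4.lab = false  [b.wid > 1]
6. n4.live = 27  [d.hot * -2 + 39]
7. n5.wid = 28  [terminal]
8. n6.hot = -1  [terminal]
9. n7.wid = 6  [terminal]
10. n4.hot = "pp"  ["pp"]
11. n4.val = 23  [d.hot + 24]
12. n1.key = 20  [A.val + d.hot - 9]
13. n8.mk = "zv"  [terminal]
14. n0.wid = 11  [B.key - 9]
15. n0.env = "np"  ["np"]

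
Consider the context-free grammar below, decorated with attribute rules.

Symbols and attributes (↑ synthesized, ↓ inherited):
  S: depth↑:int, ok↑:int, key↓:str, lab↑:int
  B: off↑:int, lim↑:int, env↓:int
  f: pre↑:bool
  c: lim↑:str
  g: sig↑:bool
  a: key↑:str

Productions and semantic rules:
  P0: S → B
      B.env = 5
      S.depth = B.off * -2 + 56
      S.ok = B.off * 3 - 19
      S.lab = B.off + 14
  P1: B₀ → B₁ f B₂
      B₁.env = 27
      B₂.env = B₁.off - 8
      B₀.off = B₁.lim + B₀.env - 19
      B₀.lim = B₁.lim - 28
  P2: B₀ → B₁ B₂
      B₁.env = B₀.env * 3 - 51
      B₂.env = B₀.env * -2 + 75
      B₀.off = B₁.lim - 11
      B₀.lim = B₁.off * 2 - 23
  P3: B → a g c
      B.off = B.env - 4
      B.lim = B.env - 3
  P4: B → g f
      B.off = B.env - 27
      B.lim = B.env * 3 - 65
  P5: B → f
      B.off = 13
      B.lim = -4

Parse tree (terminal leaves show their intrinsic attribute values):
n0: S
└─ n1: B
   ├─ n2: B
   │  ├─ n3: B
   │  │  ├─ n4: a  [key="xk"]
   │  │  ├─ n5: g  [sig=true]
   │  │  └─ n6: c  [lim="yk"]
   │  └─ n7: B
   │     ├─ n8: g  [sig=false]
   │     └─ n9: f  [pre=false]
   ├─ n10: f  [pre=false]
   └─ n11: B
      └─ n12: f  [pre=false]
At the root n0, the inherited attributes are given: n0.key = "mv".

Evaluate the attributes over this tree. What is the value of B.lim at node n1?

1. n0.key = "mv"  [given at root]
2. n1.env = 5  [5]
3. n2.env = 27  [27]
4. n3.env = 30  [B₀.env * 3 - 51]
5. n4.key = "xk"  [terminal]
6. n5.sig = true  [terminal]
7. n6.lim = "yk"  [terminal]
8. n3.off = 26  [B.env - 4]
9. n3.lim = 27  [B.env - 3]
10. n7.env = 21  [B₀.env * -2 + 75]
11. n8.sig = false  [terminal]
12. n9.pre = false  [terminal]
13. n7.off = -6  [B.env - 27]
14. n7.lim = -2  [B.env * 3 - 65]
15. n2.off = 16  [B₁.lim - 11]
16. n2.lim = 29  [B₁.off * 2 - 23]
17. n10.pre = false  [terminal]
18. n11.env = 8  [B₁.off - 8]
19. n12.pre = false  [terminal]
20. n11.off = 13  [13]
21. n11.lim = -4  [-4]
22. n1.off = 15  [B₁.lim + B₀.env - 19]
23. n1.lim = 1  [B₁.lim - 28]
24. n0.depth = 26  [B.off * -2 + 56]
25. n0.ok = 26  [B.off * 3 - 19]
26. n0.lab = 29  [B.off + 14]

1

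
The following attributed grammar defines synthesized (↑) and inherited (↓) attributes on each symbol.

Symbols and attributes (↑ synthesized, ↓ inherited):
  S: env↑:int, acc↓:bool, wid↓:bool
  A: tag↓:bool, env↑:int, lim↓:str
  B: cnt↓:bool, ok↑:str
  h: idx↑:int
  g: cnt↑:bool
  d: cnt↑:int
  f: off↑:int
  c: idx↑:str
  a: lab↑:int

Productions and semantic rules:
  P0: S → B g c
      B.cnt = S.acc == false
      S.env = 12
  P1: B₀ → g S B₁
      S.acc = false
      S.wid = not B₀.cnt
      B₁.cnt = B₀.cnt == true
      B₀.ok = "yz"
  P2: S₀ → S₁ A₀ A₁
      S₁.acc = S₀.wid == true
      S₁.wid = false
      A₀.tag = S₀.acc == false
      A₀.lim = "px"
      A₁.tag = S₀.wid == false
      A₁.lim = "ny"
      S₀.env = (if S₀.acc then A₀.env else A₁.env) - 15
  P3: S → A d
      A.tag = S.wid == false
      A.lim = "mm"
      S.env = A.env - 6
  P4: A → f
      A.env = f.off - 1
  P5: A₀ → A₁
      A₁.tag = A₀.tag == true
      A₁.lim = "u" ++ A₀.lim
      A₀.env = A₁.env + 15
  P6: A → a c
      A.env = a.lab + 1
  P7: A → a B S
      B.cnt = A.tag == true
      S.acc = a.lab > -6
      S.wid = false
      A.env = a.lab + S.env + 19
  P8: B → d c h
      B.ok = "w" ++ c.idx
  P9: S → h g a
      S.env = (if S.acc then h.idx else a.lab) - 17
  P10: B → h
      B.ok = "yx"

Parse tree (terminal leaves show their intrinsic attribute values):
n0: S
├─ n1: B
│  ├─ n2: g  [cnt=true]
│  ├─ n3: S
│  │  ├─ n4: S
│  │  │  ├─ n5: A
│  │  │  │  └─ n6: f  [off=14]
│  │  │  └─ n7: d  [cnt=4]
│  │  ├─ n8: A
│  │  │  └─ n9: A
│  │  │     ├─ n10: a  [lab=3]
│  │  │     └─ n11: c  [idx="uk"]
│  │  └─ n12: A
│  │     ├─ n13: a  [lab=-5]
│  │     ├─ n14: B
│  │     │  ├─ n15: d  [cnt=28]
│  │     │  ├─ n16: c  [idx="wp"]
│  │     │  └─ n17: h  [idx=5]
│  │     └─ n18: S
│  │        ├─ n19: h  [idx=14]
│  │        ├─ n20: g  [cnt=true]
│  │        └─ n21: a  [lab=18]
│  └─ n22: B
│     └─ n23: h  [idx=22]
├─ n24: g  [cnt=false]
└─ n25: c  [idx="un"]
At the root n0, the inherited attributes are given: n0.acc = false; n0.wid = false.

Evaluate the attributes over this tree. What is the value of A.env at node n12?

1. n0.acc = false  [given at root]
2. n0.wid = false  [given at root]
3. n1.cnt = true  [S.acc == false]
4. n2.cnt = true  [terminal]
5. n3.acc = false  [false]
6. n3.wid = false  [not B₀.cnt]
7. n4.acc = false  [S₀.wid == true]
8. n4.wid = false  [false]
9. n5.tag = true  [S.wid == false]
10. n5.lim = "mm"  ["mm"]
11. n6.off = 14  [terminal]
12. n5.env = 13  [f.off - 1]
13. n7.cnt = 4  [terminal]
14. n4.env = 7  [A.env - 6]
15. n8.tag = true  [S₀.acc == false]
16. n8.lim = "px"  ["px"]
17. n9.tag = true  [A₀.tag == true]
18. n9.lim = "upx"  ["u" ++ A₀.lim]
19. n10.lab = 3  [terminal]
20. n11.idx = "uk"  [terminal]
21. n9.env = 4  [a.lab + 1]
22. n8.env = 19  [A₁.env + 15]
23. n12.tag = true  [S₀.wid == false]
24. n12.lim = "ny"  ["ny"]
25. n13.lab = -5  [terminal]
26. n14.cnt = true  [A.tag == true]
27. n15.cnt = 28  [terminal]
28. n16.idx = "wp"  [terminal]
29. n17.idx = 5  [terminal]
30. n14.ok = "wwp"  ["w" ++ c.idx]
31. n18.acc = true  [a.lab > -6]
32. n18.wid = false  [false]
33. n19.idx = 14  [terminal]
34. n20.cnt = true  [terminal]
35. n21.lab = 18  [terminal]
36. n18.env = -3  [(if S.acc then h.idx else a.lab) - 17]
37. n12.env = 11  [a.lab + S.env + 19]
38. n3.env = -4  [(if S₀.acc then A₀.env else A₁.env) - 15]
39. n22.cnt = true  [B₀.cnt == true]
40. n23.idx = 22  [terminal]
41. n22.ok = "yx"  ["yx"]
42. n1.ok = "yz"  ["yz"]
43. n24.cnt = false  [terminal]
44. n25.idx = "un"  [terminal]
45. n0.env = 12  [12]

11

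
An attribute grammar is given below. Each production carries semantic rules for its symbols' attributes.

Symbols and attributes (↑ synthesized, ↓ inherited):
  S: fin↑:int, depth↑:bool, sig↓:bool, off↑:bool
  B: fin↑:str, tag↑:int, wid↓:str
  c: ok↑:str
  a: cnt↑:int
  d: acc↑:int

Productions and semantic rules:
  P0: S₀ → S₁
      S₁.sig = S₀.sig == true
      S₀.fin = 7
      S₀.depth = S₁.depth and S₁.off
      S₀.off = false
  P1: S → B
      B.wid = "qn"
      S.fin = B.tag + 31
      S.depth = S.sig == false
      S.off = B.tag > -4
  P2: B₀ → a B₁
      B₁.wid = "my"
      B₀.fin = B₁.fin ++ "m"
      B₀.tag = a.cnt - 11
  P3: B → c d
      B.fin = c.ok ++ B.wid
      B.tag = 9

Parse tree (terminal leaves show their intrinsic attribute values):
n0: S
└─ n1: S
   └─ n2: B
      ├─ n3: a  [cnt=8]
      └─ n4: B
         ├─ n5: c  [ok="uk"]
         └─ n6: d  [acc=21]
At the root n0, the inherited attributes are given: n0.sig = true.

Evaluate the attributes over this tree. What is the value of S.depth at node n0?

false

1. n0.sig = true  [given at root]
2. n1.sig = true  [S₀.sig == true]
3. n2.wid = "qn"  ["qn"]
4. n3.cnt = 8  [terminal]
5. n4.wid = "my"  ["my"]
6. n5.ok = "uk"  [terminal]
7. n6.acc = 21  [terminal]
8. n4.fin = "ukmy"  [c.ok ++ B.wid]
9. n4.tag = 9  [9]
10. n2.fin = "ukmym"  [B₁.fin ++ "m"]
11. n2.tag = -3  [a.cnt - 11]
12. n1.fin = 28  [B.tag + 31]
13. n1.depth = false  [S.sig == false]
14. n1.off = true  [B.tag > -4]
15. n0.fin = 7  [7]
16. n0.depth = false  [S₁.depth and S₁.off]
17. n0.off = false  [false]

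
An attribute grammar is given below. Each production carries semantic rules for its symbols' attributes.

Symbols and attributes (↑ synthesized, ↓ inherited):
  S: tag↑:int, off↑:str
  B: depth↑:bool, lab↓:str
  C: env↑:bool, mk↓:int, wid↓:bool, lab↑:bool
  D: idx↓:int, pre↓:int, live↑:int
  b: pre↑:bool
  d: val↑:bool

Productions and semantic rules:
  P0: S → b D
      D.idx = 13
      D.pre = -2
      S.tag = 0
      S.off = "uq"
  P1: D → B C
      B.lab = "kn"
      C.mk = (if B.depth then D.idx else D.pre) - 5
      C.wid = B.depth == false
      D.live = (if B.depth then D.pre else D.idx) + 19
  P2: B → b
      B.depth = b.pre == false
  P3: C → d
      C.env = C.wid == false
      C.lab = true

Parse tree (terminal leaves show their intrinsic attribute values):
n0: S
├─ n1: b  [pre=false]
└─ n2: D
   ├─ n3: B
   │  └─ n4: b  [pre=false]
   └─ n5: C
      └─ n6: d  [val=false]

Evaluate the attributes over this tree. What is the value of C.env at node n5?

true

1. n1.pre = false  [terminal]
2. n2.idx = 13  [13]
3. n2.pre = -2  [-2]
4. n3.lab = "kn"  ["kn"]
5. n4.pre = false  [terminal]
6. n3.depth = true  [b.pre == false]
7. n5.mk = 8  [(if B.depth then D.idx else D.pre) - 5]
8. n5.wid = false  [B.depth == false]
9. n6.val = false  [terminal]
10. n5.env = true  [C.wid == false]
11. n5.lab = true  [true]
12. n2.live = 17  [(if B.depth then D.pre else D.idx) + 19]
13. n0.tag = 0  [0]
14. n0.off = "uq"  ["uq"]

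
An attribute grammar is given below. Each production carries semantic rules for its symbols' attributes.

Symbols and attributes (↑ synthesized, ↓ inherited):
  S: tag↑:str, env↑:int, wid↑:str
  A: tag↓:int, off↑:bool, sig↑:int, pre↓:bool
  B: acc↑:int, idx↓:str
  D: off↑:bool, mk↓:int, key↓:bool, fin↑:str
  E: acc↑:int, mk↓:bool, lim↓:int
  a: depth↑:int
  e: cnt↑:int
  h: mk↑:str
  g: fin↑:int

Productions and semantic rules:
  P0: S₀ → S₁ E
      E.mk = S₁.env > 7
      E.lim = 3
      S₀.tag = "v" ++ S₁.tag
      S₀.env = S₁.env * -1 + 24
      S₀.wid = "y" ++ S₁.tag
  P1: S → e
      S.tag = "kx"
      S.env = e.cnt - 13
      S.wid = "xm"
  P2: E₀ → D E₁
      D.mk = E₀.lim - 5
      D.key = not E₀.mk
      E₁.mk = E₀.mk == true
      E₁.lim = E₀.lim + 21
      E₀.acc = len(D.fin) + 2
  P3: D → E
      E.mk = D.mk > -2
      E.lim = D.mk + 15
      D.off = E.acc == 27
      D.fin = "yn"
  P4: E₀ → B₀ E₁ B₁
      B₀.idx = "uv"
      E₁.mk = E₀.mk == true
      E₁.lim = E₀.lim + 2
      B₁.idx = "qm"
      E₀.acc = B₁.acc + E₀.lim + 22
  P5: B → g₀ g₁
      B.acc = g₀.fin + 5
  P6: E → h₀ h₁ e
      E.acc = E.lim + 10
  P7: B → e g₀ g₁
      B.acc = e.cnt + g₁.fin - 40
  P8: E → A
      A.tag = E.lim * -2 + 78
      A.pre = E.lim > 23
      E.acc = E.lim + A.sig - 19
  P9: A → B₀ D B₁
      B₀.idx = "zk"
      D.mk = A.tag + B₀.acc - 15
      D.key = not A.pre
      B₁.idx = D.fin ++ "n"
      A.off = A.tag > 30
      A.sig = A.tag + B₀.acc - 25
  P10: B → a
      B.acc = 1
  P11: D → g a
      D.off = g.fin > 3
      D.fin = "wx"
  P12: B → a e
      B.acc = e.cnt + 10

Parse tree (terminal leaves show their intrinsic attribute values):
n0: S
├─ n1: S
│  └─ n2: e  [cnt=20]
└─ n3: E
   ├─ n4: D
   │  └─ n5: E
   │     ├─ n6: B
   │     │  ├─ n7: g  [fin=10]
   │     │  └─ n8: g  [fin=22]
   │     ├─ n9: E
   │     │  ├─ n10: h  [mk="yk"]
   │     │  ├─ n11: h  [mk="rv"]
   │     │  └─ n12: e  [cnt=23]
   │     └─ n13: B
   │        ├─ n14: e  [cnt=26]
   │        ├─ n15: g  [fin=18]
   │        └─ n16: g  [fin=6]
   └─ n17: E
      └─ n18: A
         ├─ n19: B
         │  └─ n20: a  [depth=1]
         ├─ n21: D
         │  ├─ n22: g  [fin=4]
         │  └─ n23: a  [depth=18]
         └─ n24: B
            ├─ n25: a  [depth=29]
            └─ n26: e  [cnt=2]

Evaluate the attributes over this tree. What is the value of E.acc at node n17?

11

1. n2.cnt = 20  [terminal]
2. n1.tag = "kx"  ["kx"]
3. n1.env = 7  [e.cnt - 13]
4. n1.wid = "xm"  ["xm"]
5. n3.mk = false  [S₁.env > 7]
6. n3.lim = 3  [3]
7. n4.mk = -2  [E₀.lim - 5]
8. n4.key = true  [not E₀.mk]
9. n5.mk = false  [D.mk > -2]
10. n5.lim = 13  [D.mk + 15]
11. n6.idx = "uv"  ["uv"]
12. n7.fin = 10  [terminal]
13. n8.fin = 22  [terminal]
14. n6.acc = 15  [g₀.fin + 5]
15. n9.mk = false  [E₀.mk == true]
16. n9.lim = 15  [E₀.lim + 2]
17. n10.mk = "yk"  [terminal]
18. n11.mk = "rv"  [terminal]
19. n12.cnt = 23  [terminal]
20. n9.acc = 25  [E.lim + 10]
21. n13.idx = "qm"  ["qm"]
22. n14.cnt = 26  [terminal]
23. n15.fin = 18  [terminal]
24. n16.fin = 6  [terminal]
25. n13.acc = -8  [e.cnt + g₁.fin - 40]
26. n5.acc = 27  [B₁.acc + E₀.lim + 22]
27. n4.off = true  [E.acc == 27]
28. n4.fin = "yn"  ["yn"]
29. n17.mk = false  [E₀.mk == true]
30. n17.lim = 24  [E₀.lim + 21]
31. n18.tag = 30  [E.lim * -2 + 78]
32. n18.pre = true  [E.lim > 23]
33. n19.idx = "zk"  ["zk"]
34. n20.depth = 1  [terminal]
35. n19.acc = 1  [1]
36. n21.mk = 16  [A.tag + B₀.acc - 15]
37. n21.key = false  [not A.pre]
38. n22.fin = 4  [terminal]
39. n23.depth = 18  [terminal]
40. n21.off = true  [g.fin > 3]
41. n21.fin = "wx"  ["wx"]
42. n24.idx = "wxn"  [D.fin ++ "n"]
43. n25.depth = 29  [terminal]
44. n26.cnt = 2  [terminal]
45. n24.acc = 12  [e.cnt + 10]
46. n18.off = false  [A.tag > 30]
47. n18.sig = 6  [A.tag + B₀.acc - 25]
48. n17.acc = 11  [E.lim + A.sig - 19]
49. n3.acc = 4  [len(D.fin) + 2]
50. n0.tag = "vkx"  ["v" ++ S₁.tag]
51. n0.env = 17  [S₁.env * -1 + 24]
52. n0.wid = "ykx"  ["y" ++ S₁.tag]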